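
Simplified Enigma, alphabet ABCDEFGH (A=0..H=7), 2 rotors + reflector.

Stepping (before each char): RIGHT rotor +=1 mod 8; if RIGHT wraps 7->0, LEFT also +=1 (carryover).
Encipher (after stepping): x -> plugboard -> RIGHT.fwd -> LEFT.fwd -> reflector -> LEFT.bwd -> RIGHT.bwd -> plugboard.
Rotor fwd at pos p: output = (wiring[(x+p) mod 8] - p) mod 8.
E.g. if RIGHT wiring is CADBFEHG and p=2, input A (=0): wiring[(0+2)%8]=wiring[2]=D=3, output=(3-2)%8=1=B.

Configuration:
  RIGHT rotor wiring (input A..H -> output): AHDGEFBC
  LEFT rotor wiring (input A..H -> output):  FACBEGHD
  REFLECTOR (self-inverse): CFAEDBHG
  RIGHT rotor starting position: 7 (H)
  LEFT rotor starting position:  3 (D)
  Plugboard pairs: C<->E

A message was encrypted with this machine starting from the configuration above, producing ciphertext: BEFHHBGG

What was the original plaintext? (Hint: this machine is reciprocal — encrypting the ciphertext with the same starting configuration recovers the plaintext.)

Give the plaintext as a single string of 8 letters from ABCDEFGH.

Answer: CBABEHAA

Derivation:
Char 1 ('B'): step: R->0, L->4 (L advanced); B->plug->B->R->H->L->F->refl->B->L'->E->R'->E->plug->C
Char 2 ('E'): step: R->1, L=4; E->plug->C->R->F->L->E->refl->D->L'->C->R'->B->plug->B
Char 3 ('F'): step: R->2, L=4; F->plug->F->R->A->L->A->refl->C->L'->B->R'->A->plug->A
Char 4 ('H'): step: R->3, L=4; H->plug->H->R->A->L->A->refl->C->L'->B->R'->B->plug->B
Char 5 ('H'): step: R->4, L=4; H->plug->H->R->C->L->D->refl->E->L'->F->R'->C->plug->E
Char 6 ('B'): step: R->5, L=4; B->plug->B->R->E->L->B->refl->F->L'->H->R'->H->plug->H
Char 7 ('G'): step: R->6, L=4; G->plug->G->R->G->L->G->refl->H->L'->D->R'->A->plug->A
Char 8 ('G'): step: R->7, L=4; G->plug->G->R->G->L->G->refl->H->L'->D->R'->A->plug->A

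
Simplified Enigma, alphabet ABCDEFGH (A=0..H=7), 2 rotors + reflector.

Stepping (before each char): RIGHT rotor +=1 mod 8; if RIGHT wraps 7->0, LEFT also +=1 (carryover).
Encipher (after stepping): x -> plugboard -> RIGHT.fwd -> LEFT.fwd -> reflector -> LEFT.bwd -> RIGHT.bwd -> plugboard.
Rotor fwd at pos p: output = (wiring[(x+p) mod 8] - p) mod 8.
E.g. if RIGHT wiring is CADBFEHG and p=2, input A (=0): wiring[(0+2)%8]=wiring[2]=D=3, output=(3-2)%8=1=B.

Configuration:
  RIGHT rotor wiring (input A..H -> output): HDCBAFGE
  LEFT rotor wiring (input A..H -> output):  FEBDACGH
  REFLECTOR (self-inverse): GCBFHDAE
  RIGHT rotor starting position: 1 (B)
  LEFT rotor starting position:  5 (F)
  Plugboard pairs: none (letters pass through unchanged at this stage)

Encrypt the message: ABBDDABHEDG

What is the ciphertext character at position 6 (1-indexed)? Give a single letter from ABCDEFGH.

Char 1 ('A'): step: R->2, L=5; A->plug->A->R->A->L->F->refl->D->L'->H->R'->B->plug->B
Char 2 ('B'): step: R->3, L=5; B->plug->B->R->F->L->E->refl->H->L'->E->R'->F->plug->F
Char 3 ('B'): step: R->4, L=5; B->plug->B->R->B->L->B->refl->C->L'->C->R'->C->plug->C
Char 4 ('D'): step: R->5, L=5; D->plug->D->R->C->L->C->refl->B->L'->B->R'->B->plug->B
Char 5 ('D'): step: R->6, L=5; D->plug->D->R->F->L->E->refl->H->L'->E->R'->E->plug->E
Char 6 ('A'): step: R->7, L=5; A->plug->A->R->F->L->E->refl->H->L'->E->R'->C->plug->C

C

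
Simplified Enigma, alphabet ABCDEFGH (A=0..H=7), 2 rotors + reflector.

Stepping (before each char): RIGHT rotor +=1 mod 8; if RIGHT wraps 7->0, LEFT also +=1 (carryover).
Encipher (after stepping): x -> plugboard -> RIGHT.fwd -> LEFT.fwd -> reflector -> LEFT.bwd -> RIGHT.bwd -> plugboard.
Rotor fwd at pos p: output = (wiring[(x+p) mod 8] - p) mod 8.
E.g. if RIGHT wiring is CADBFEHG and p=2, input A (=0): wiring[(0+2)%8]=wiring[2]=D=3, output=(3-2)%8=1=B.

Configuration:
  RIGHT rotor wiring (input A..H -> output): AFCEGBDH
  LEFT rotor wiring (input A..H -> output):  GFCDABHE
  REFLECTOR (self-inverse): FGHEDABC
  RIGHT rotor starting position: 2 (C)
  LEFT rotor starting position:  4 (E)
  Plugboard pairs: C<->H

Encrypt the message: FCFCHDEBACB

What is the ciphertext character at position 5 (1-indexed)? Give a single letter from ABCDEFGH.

Char 1 ('F'): step: R->3, L=4; F->plug->F->R->F->L->B->refl->G->L'->G->R'->C->plug->H
Char 2 ('C'): step: R->4, L=4; C->plug->H->R->A->L->E->refl->D->L'->C->R'->A->plug->A
Char 3 ('F'): step: R->5, L=4; F->plug->F->R->F->L->B->refl->G->L'->G->R'->B->plug->B
Char 4 ('C'): step: R->6, L=4; C->plug->H->R->D->L->A->refl->F->L'->B->R'->B->plug->B
Char 5 ('H'): step: R->7, L=4; H->plug->C->R->G->L->G->refl->B->L'->F->R'->E->plug->E

E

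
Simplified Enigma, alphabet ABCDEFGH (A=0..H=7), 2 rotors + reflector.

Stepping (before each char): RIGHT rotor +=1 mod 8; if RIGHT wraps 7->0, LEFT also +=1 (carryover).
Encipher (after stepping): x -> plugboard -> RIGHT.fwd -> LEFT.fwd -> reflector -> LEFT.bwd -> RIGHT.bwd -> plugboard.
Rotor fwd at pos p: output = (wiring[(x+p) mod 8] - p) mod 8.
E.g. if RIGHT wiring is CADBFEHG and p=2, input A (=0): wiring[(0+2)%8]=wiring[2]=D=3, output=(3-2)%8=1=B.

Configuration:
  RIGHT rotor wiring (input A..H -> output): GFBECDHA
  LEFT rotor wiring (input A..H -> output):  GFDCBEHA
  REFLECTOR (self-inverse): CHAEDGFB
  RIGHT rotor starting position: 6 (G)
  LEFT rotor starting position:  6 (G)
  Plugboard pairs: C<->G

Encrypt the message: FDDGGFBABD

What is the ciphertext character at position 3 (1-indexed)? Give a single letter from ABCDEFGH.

Char 1 ('F'): step: R->7, L=6; F->plug->F->R->D->L->H->refl->B->L'->A->R'->H->plug->H
Char 2 ('D'): step: R->0, L->7 (L advanced); D->plug->D->R->E->L->D->refl->E->L'->D->R'->F->plug->F
Char 3 ('D'): step: R->1, L=7; D->plug->D->R->B->L->H->refl->B->L'->A->R'->B->plug->B

B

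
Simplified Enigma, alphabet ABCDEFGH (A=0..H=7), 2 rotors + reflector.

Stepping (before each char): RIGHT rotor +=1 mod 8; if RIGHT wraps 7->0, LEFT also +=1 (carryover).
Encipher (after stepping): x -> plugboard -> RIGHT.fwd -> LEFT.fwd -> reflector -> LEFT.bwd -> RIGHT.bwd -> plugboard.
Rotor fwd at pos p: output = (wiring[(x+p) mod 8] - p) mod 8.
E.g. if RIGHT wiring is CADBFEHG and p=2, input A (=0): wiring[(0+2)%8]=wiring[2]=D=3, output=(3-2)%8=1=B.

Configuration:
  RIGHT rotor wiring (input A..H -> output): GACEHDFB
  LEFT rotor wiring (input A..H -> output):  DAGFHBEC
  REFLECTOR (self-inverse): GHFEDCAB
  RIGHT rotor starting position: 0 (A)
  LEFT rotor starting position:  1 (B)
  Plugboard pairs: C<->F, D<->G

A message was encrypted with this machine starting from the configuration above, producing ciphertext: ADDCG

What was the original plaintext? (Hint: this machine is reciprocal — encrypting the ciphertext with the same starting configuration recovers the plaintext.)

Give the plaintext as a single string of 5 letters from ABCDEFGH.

Answer: BEGAD

Derivation:
Char 1 ('A'): step: R->1, L=1; A->plug->A->R->H->L->C->refl->F->L'->B->R'->B->plug->B
Char 2 ('D'): step: R->2, L=1; D->plug->G->R->E->L->A->refl->G->L'->D->R'->E->plug->E
Char 3 ('D'): step: R->3, L=1; D->plug->G->R->F->L->D->refl->E->L'->C->R'->D->plug->G
Char 4 ('C'): step: R->4, L=1; C->plug->F->R->E->L->A->refl->G->L'->D->R'->A->plug->A
Char 5 ('G'): step: R->5, L=1; G->plug->D->R->B->L->F->refl->C->L'->H->R'->G->plug->D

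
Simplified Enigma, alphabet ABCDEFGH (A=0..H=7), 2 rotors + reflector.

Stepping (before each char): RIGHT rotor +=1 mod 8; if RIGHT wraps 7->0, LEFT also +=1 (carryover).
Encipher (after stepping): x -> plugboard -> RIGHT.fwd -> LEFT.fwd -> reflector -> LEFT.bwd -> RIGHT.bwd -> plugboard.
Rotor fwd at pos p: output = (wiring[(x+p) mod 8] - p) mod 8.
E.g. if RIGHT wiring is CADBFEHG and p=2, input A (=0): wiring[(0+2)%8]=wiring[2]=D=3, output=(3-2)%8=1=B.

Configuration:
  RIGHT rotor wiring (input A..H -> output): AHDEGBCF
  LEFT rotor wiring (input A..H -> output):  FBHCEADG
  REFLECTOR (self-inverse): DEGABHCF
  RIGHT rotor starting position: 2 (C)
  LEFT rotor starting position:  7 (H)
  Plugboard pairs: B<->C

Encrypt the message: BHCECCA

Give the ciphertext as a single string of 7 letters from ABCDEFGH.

Answer: DCBGGBD

Derivation:
Char 1 ('B'): step: R->3, L=7; B->plug->C->R->G->L->B->refl->E->L'->H->R'->D->plug->D
Char 2 ('H'): step: R->4, L=7; H->plug->H->R->A->L->H->refl->F->L'->F->R'->B->plug->C
Char 3 ('C'): step: R->5, L=7; C->plug->B->R->F->L->F->refl->H->L'->A->R'->C->plug->B
Char 4 ('E'): step: R->6, L=7; E->plug->E->R->F->L->F->refl->H->L'->A->R'->G->plug->G
Char 5 ('C'): step: R->7, L=7; C->plug->B->R->B->L->G->refl->C->L'->C->R'->G->plug->G
Char 6 ('C'): step: R->0, L->0 (L advanced); C->plug->B->R->H->L->G->refl->C->L'->D->R'->C->plug->B
Char 7 ('A'): step: R->1, L=0; A->plug->A->R->G->L->D->refl->A->L'->F->R'->D->plug->D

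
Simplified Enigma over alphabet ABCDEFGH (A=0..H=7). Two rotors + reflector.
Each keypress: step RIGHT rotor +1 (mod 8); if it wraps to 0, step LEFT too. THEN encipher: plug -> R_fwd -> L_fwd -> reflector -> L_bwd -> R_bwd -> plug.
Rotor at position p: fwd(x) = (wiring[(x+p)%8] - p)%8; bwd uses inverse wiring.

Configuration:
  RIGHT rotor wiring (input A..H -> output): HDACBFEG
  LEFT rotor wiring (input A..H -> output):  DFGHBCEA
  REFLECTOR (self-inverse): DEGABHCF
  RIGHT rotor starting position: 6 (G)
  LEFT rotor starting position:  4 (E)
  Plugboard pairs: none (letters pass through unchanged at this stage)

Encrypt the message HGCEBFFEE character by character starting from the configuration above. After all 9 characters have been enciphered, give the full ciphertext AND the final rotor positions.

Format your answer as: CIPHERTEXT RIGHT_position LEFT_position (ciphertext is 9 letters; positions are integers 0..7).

Answer: EDDFEAEFG 7 5

Derivation:
Char 1 ('H'): step: R->7, L=4; H->plug->H->R->F->L->B->refl->E->L'->D->R'->E->plug->E
Char 2 ('G'): step: R->0, L->5 (L advanced); G->plug->G->R->E->L->A->refl->D->L'->C->R'->D->plug->D
Char 3 ('C'): step: R->1, L=5; C->plug->C->R->B->L->H->refl->F->L'->A->R'->D->plug->D
Char 4 ('E'): step: R->2, L=5; E->plug->E->R->C->L->D->refl->A->L'->E->R'->F->plug->F
Char 5 ('B'): step: R->3, L=5; B->plug->B->R->G->L->C->refl->G->L'->D->R'->E->plug->E
Char 6 ('F'): step: R->4, L=5; F->plug->F->R->H->L->E->refl->B->L'->F->R'->A->plug->A
Char 7 ('F'): step: R->5, L=5; F->plug->F->R->D->L->G->refl->C->L'->G->R'->E->plug->E
Char 8 ('E'): step: R->6, L=5; E->plug->E->R->C->L->D->refl->A->L'->E->R'->F->plug->F
Char 9 ('E'): step: R->7, L=5; E->plug->E->R->D->L->G->refl->C->L'->G->R'->G->plug->G
Final: ciphertext=EDDFEAEFG, RIGHT=7, LEFT=5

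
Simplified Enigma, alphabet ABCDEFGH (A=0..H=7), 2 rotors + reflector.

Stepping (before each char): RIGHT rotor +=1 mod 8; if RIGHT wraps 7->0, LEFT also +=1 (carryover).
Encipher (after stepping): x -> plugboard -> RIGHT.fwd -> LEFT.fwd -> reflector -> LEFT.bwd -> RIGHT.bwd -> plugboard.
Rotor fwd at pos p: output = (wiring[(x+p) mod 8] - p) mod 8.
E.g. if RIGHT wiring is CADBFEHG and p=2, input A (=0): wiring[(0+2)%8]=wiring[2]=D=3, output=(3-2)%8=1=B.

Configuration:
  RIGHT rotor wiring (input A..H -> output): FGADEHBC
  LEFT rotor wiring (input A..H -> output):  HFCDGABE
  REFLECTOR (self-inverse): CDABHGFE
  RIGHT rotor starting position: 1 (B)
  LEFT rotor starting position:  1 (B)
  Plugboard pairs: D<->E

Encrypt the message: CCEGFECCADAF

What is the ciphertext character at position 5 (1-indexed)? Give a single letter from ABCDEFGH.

Char 1 ('C'): step: R->2, L=1; C->plug->C->R->C->L->C->refl->A->L'->F->R'->D->plug->E
Char 2 ('C'): step: R->3, L=1; C->plug->C->R->E->L->H->refl->E->L'->A->R'->A->plug->A
Char 3 ('E'): step: R->4, L=1; E->plug->D->R->G->L->D->refl->B->L'->B->R'->E->plug->D
Char 4 ('G'): step: R->5, L=1; G->plug->G->R->G->L->D->refl->B->L'->B->R'->E->plug->D
Char 5 ('F'): step: R->6, L=1; F->plug->F->R->F->L->A->refl->C->L'->C->R'->E->plug->D

D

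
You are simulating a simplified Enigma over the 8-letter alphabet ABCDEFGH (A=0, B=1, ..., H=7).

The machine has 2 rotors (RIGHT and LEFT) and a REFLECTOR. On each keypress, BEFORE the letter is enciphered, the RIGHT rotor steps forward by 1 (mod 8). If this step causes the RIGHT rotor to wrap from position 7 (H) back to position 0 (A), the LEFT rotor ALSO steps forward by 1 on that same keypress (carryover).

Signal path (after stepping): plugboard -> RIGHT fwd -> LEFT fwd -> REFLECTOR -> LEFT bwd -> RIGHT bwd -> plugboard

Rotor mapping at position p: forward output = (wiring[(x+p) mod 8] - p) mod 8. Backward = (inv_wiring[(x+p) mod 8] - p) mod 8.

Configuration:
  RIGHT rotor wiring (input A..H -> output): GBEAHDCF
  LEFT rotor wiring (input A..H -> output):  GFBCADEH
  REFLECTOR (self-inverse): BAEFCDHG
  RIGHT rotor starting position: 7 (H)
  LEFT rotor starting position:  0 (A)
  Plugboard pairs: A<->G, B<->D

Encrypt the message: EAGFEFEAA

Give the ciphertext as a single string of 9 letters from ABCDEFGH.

Answer: HGBABDBFB

Derivation:
Char 1 ('E'): step: R->0, L->1 (L advanced); E->plug->E->R->H->L->F->refl->D->L'->F->R'->H->plug->H
Char 2 ('A'): step: R->1, L=1; A->plug->G->R->E->L->C->refl->E->L'->A->R'->A->plug->G
Char 3 ('G'): step: R->2, L=1; G->plug->A->R->C->L->B->refl->A->L'->B->R'->D->plug->B
Char 4 ('F'): step: R->3, L=1; F->plug->F->R->D->L->H->refl->G->L'->G->R'->G->plug->A
Char 5 ('E'): step: R->4, L=1; E->plug->E->R->C->L->B->refl->A->L'->B->R'->D->plug->B
Char 6 ('F'): step: R->5, L=1; F->plug->F->R->H->L->F->refl->D->L'->F->R'->B->plug->D
Char 7 ('E'): step: R->6, L=1; E->plug->E->R->G->L->G->refl->H->L'->D->R'->D->plug->B
Char 8 ('A'): step: R->7, L=1; A->plug->G->R->E->L->C->refl->E->L'->A->R'->F->plug->F
Char 9 ('A'): step: R->0, L->2 (L advanced); A->plug->G->R->C->L->G->refl->H->L'->A->R'->D->plug->B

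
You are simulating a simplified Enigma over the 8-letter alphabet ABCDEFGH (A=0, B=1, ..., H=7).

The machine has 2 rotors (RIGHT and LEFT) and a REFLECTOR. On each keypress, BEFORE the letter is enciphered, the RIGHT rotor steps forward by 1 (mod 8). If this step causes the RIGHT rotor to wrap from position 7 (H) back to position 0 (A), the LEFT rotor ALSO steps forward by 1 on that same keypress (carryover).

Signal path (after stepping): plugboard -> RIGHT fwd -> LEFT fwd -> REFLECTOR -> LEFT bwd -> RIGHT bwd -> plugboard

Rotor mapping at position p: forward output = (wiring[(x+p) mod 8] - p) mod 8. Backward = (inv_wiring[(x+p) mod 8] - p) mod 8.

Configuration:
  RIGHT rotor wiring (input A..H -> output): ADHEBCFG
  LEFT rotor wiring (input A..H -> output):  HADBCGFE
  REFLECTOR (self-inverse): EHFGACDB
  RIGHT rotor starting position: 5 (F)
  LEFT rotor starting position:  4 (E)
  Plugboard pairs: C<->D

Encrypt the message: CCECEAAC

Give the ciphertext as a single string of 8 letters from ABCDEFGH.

Answer: GDHADBEG

Derivation:
Char 1 ('C'): step: R->6, L=4; C->plug->D->R->F->L->E->refl->A->L'->D->R'->G->plug->G
Char 2 ('C'): step: R->7, L=4; C->plug->D->R->A->L->G->refl->D->L'->E->R'->C->plug->D
Char 3 ('E'): step: R->0, L->5 (L advanced); E->plug->E->R->B->L->A->refl->E->L'->G->R'->H->plug->H
Char 4 ('C'): step: R->1, L=5; C->plug->D->R->A->L->B->refl->H->L'->C->R'->A->plug->A
Char 5 ('E'): step: R->2, L=5; E->plug->E->R->D->L->C->refl->F->L'->H->R'->C->plug->D
Char 6 ('A'): step: R->3, L=5; A->plug->A->R->B->L->A->refl->E->L'->G->R'->B->plug->B
Char 7 ('A'): step: R->4, L=5; A->plug->A->R->F->L->G->refl->D->L'->E->R'->E->plug->E
Char 8 ('C'): step: R->5, L=5; C->plug->D->R->D->L->C->refl->F->L'->H->R'->G->plug->G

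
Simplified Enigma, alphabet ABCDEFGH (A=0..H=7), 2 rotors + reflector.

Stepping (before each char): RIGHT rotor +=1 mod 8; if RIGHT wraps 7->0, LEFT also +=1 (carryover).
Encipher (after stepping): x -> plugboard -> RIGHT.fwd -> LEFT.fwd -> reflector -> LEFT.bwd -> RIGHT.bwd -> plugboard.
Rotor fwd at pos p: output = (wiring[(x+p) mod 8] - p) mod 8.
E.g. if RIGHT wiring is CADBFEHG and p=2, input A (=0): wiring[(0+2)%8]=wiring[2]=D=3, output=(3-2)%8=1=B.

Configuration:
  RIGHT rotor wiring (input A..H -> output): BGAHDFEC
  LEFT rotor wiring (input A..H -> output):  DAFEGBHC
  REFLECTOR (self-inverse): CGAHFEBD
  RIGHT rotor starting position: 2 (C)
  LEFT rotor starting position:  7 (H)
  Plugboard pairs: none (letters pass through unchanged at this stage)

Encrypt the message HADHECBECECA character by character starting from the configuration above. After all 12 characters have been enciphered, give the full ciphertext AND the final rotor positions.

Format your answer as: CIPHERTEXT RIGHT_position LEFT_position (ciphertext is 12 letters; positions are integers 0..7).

Answer: BDEAHBGDGGDD 6 0

Derivation:
Char 1 ('H'): step: R->3, L=7; H->plug->H->R->F->L->H->refl->D->L'->A->R'->B->plug->B
Char 2 ('A'): step: R->4, L=7; A->plug->A->R->H->L->A->refl->C->L'->G->R'->D->plug->D
Char 3 ('D'): step: R->5, L=7; D->plug->D->R->E->L->F->refl->E->L'->B->R'->E->plug->E
Char 4 ('H'): step: R->6, L=7; H->plug->H->R->H->L->A->refl->C->L'->G->R'->A->plug->A
Char 5 ('E'): step: R->7, L=7; E->plug->E->R->A->L->D->refl->H->L'->F->R'->H->plug->H
Char 6 ('C'): step: R->0, L->0 (L advanced); C->plug->C->R->A->L->D->refl->H->L'->G->R'->B->plug->B
Char 7 ('B'): step: R->1, L=0; B->plug->B->R->H->L->C->refl->A->L'->B->R'->G->plug->G
Char 8 ('E'): step: R->2, L=0; E->plug->E->R->C->L->F->refl->E->L'->D->R'->D->plug->D
Char 9 ('C'): step: R->3, L=0; C->plug->C->R->C->L->F->refl->E->L'->D->R'->G->plug->G
Char 10 ('E'): step: R->4, L=0; E->plug->E->R->F->L->B->refl->G->L'->E->R'->G->plug->G
Char 11 ('C'): step: R->5, L=0; C->plug->C->R->F->L->B->refl->G->L'->E->R'->D->plug->D
Char 12 ('A'): step: R->6, L=0; A->plug->A->R->G->L->H->refl->D->L'->A->R'->D->plug->D
Final: ciphertext=BDEAHBGDGGDD, RIGHT=6, LEFT=0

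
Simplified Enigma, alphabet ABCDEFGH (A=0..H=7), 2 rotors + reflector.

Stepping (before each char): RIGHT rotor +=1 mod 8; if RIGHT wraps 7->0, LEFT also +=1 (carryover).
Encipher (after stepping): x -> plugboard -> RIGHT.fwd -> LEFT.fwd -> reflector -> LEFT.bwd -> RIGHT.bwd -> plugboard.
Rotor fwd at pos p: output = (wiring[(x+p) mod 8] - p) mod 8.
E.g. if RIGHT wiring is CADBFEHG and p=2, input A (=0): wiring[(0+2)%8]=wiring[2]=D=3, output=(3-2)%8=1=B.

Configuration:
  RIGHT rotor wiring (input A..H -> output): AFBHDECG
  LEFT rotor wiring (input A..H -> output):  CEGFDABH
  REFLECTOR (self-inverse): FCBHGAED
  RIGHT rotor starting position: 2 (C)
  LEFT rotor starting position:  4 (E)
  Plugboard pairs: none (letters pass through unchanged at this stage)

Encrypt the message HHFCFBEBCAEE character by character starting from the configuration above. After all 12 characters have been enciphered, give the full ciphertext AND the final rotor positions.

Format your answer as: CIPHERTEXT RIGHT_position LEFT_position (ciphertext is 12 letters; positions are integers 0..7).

Char 1 ('H'): step: R->3, L=4; H->plug->H->R->G->L->C->refl->B->L'->H->R'->D->plug->D
Char 2 ('H'): step: R->4, L=4; H->plug->H->R->D->L->D->refl->H->L'->A->R'->B->plug->B
Char 3 ('F'): step: R->5, L=4; F->plug->F->R->E->L->G->refl->E->L'->B->R'->C->plug->C
Char 4 ('C'): step: R->6, L=4; C->plug->C->R->C->L->F->refl->A->L'->F->R'->G->plug->G
Char 5 ('F'): step: R->7, L=4; F->plug->F->R->E->L->G->refl->E->L'->B->R'->B->plug->B
Char 6 ('B'): step: R->0, L->5 (L advanced); B->plug->B->R->F->L->B->refl->C->L'->C->R'->G->plug->G
Char 7 ('E'): step: R->1, L=5; E->plug->E->R->D->L->F->refl->A->L'->G->R'->C->plug->C
Char 8 ('B'): step: R->2, L=5; B->plug->B->R->F->L->B->refl->C->L'->C->R'->D->plug->D
Char 9 ('C'): step: R->3, L=5; C->plug->C->R->B->L->E->refl->G->L'->H->R'->D->plug->D
Char 10 ('A'): step: R->4, L=5; A->plug->A->R->H->L->G->refl->E->L'->B->R'->F->plug->F
Char 11 ('E'): step: R->5, L=5; E->plug->E->R->A->L->D->refl->H->L'->E->R'->F->plug->F
Char 12 ('E'): step: R->6, L=5; E->plug->E->R->D->L->F->refl->A->L'->G->R'->H->plug->H
Final: ciphertext=DBCGBGCDDFFH, RIGHT=6, LEFT=5

Answer: DBCGBGCDDFFH 6 5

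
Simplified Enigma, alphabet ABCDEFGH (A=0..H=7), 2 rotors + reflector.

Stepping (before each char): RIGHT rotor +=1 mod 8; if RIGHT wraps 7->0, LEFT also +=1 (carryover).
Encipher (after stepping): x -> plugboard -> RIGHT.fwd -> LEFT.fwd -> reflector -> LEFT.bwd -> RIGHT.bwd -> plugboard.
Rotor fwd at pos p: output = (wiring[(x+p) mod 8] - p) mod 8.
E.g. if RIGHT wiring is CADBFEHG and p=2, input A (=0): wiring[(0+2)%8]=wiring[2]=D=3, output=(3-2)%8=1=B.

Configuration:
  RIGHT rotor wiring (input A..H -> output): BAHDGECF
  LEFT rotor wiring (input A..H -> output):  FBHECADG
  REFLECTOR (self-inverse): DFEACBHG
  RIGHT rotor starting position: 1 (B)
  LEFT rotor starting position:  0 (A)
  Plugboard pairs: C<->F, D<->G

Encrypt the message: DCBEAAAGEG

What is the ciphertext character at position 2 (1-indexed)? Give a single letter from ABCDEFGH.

Char 1 ('D'): step: R->2, L=0; D->plug->G->R->H->L->G->refl->H->L'->C->R'->D->plug->G
Char 2 ('C'): step: R->3, L=0; C->plug->F->R->G->L->D->refl->A->L'->F->R'->G->plug->D

D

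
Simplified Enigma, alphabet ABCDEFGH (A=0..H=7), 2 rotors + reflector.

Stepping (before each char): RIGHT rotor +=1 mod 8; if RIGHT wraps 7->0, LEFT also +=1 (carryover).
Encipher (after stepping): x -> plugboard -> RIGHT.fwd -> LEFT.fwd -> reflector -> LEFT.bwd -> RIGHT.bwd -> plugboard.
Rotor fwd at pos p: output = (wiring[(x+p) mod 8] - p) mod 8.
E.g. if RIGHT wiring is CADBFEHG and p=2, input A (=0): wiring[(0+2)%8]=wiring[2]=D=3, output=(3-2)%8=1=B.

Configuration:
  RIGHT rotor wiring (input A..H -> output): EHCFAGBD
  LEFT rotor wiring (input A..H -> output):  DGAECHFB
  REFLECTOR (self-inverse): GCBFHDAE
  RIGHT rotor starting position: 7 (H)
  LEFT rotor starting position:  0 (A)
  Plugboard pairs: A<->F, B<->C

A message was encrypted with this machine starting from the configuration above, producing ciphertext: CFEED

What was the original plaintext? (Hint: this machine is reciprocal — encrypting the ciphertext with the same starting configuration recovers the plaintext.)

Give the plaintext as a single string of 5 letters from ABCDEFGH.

Answer: HBCFA

Derivation:
Char 1 ('C'): step: R->0, L->1 (L advanced); C->plug->B->R->H->L->C->refl->B->L'->D->R'->H->plug->H
Char 2 ('F'): step: R->1, L=1; F->plug->A->R->G->L->A->refl->G->L'->E->R'->C->plug->B
Char 3 ('E'): step: R->2, L=1; E->plug->E->R->H->L->C->refl->B->L'->D->R'->B->plug->C
Char 4 ('E'): step: R->3, L=1; E->plug->E->R->A->L->F->refl->D->L'->C->R'->A->plug->F
Char 5 ('D'): step: R->4, L=1; D->plug->D->R->H->L->C->refl->B->L'->D->R'->F->plug->A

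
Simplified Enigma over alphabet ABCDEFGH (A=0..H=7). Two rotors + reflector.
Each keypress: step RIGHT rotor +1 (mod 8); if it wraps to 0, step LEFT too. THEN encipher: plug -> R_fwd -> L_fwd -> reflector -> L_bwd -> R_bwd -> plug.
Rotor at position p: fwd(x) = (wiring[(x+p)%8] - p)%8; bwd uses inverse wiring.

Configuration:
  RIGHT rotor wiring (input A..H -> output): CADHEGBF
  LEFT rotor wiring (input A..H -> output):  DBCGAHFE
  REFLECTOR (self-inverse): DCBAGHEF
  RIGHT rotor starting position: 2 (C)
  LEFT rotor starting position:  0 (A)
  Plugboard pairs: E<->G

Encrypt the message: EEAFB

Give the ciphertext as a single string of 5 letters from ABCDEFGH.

Char 1 ('E'): step: R->3, L=0; E->plug->G->R->F->L->H->refl->F->L'->G->R'->D->plug->D
Char 2 ('E'): step: R->4, L=0; E->plug->G->R->H->L->E->refl->G->L'->D->R'->H->plug->H
Char 3 ('A'): step: R->5, L=0; A->plug->A->R->B->L->B->refl->C->L'->C->R'->G->plug->E
Char 4 ('F'): step: R->6, L=0; F->plug->F->R->B->L->B->refl->C->L'->C->R'->D->plug->D
Char 5 ('B'): step: R->7, L=0; B->plug->B->R->D->L->G->refl->E->L'->H->R'->G->plug->E

Answer: DHEDE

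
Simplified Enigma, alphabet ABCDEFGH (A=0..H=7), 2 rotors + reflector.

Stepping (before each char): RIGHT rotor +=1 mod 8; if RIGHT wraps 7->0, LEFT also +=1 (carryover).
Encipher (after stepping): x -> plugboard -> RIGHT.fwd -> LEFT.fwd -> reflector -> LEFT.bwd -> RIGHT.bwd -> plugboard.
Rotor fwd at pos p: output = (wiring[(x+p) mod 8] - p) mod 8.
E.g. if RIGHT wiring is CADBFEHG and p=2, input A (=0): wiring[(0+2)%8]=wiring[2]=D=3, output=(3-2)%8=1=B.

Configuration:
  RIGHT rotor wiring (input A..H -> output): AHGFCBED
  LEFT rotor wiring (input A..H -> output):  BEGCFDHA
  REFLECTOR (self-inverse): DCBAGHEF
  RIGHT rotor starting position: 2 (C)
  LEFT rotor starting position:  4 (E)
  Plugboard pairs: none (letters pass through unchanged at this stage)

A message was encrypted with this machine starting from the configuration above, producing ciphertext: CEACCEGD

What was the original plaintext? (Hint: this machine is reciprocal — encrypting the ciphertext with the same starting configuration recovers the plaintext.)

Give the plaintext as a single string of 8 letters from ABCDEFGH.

Char 1 ('C'): step: R->3, L=4; C->plug->C->R->G->L->C->refl->B->L'->A->R'->E->plug->E
Char 2 ('E'): step: R->4, L=4; E->plug->E->R->E->L->F->refl->H->L'->B->R'->H->plug->H
Char 3 ('A'): step: R->5, L=4; A->plug->A->R->E->L->F->refl->H->L'->B->R'->F->plug->F
Char 4 ('C'): step: R->6, L=4; C->plug->C->R->C->L->D->refl->A->L'->F->R'->B->plug->B
Char 5 ('C'): step: R->7, L=4; C->plug->C->R->A->L->B->refl->C->L'->G->R'->E->plug->E
Char 6 ('E'): step: R->0, L->5 (L advanced); E->plug->E->R->C->L->D->refl->A->L'->H->R'->B->plug->B
Char 7 ('G'): step: R->1, L=5; G->plug->G->R->C->L->D->refl->A->L'->H->R'->H->plug->H
Char 8 ('D'): step: R->2, L=5; D->plug->D->R->H->L->A->refl->D->L'->C->R'->E->plug->E

Answer: EHFBEBHE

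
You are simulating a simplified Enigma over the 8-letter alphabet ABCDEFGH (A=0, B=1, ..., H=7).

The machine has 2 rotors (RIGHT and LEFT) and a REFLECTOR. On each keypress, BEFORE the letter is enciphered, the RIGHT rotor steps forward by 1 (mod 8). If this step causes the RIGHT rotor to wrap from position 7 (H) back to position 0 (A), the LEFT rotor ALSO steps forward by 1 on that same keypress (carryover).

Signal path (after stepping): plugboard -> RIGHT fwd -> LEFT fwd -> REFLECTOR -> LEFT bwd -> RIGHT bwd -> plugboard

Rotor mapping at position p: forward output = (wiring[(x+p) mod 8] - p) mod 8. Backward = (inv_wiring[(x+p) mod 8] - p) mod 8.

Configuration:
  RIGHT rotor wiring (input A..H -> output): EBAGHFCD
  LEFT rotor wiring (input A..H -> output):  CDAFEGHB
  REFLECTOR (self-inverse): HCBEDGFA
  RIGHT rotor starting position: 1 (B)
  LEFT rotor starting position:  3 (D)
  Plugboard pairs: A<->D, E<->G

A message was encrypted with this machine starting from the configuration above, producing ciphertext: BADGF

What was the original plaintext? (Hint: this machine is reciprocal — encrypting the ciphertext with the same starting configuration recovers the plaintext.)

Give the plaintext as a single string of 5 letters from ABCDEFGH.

Char 1 ('B'): step: R->2, L=3; B->plug->B->R->E->L->G->refl->F->L'->H->R'->H->plug->H
Char 2 ('A'): step: R->3, L=3; A->plug->D->R->H->L->F->refl->G->L'->E->R'->B->plug->B
Char 3 ('D'): step: R->4, L=3; D->plug->A->R->D->L->E->refl->D->L'->C->R'->H->plug->H
Char 4 ('G'): step: R->5, L=3; G->plug->E->R->E->L->G->refl->F->L'->H->R'->D->plug->A
Char 5 ('F'): step: R->6, L=3; F->plug->F->R->A->L->C->refl->B->L'->B->R'->G->plug->E

Answer: HBHAE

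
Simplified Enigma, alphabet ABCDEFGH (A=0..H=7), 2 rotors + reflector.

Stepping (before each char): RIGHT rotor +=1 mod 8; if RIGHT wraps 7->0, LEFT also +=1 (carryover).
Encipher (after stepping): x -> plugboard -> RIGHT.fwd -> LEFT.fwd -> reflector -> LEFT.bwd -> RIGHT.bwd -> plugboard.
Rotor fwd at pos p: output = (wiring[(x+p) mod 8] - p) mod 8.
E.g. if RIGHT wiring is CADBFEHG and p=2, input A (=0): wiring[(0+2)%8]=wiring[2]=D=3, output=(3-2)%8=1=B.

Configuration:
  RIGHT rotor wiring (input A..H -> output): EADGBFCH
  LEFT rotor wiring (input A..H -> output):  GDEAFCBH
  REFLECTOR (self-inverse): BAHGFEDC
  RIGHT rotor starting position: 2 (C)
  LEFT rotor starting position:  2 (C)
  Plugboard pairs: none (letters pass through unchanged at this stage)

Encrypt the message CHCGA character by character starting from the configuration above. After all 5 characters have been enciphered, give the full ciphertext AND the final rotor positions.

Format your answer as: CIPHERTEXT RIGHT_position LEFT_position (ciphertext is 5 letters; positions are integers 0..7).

Char 1 ('C'): step: R->3, L=2; C->plug->C->R->C->L->D->refl->G->L'->B->R'->F->plug->F
Char 2 ('H'): step: R->4, L=2; H->plug->H->R->C->L->D->refl->G->L'->B->R'->B->plug->B
Char 3 ('C'): step: R->5, L=2; C->plug->C->R->C->L->D->refl->G->L'->B->R'->G->plug->G
Char 4 ('G'): step: R->6, L=2; G->plug->G->R->D->L->A->refl->B->L'->H->R'->H->plug->H
Char 5 ('A'): step: R->7, L=2; A->plug->A->R->A->L->C->refl->H->L'->E->R'->D->plug->D
Final: ciphertext=FBGHD, RIGHT=7, LEFT=2

Answer: FBGHD 7 2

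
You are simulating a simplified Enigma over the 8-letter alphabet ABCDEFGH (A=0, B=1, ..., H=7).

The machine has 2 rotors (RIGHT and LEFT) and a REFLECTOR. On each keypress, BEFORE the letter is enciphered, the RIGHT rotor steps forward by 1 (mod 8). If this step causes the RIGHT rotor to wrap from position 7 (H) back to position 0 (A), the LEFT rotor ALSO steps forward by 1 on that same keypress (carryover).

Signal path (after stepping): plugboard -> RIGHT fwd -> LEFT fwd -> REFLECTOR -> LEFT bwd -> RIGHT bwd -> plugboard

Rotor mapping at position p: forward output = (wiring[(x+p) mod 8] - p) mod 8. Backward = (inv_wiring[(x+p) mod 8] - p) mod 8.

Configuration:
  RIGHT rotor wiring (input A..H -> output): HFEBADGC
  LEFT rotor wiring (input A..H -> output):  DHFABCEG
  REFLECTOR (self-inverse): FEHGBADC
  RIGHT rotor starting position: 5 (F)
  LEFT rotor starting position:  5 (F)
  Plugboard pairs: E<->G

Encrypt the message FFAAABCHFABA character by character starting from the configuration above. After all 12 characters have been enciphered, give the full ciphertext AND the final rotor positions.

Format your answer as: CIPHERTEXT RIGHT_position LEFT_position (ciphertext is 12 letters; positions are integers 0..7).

Char 1 ('F'): step: R->6, L=5; F->plug->F->R->D->L->G->refl->D->L'->G->R'->E->plug->G
Char 2 ('F'): step: R->7, L=5; F->plug->F->R->B->L->H->refl->C->L'->E->R'->G->plug->E
Char 3 ('A'): step: R->0, L->6 (L advanced); A->plug->A->R->H->L->E->refl->B->L'->D->R'->F->plug->F
Char 4 ('A'): step: R->1, L=6; A->plug->A->R->E->L->H->refl->C->L'->F->R'->F->plug->F
Char 5 ('A'): step: R->2, L=6; A->plug->A->R->C->L->F->refl->A->L'->B->R'->D->plug->D
Char 6 ('B'): step: R->3, L=6; B->plug->B->R->F->L->C->refl->H->L'->E->R'->F->plug->F
Char 7 ('C'): step: R->4, L=6; C->plug->C->R->C->L->F->refl->A->L'->B->R'->F->plug->F
Char 8 ('H'): step: R->5, L=6; H->plug->H->R->D->L->B->refl->E->L'->H->R'->F->plug->F
Char 9 ('F'): step: R->6, L=6; F->plug->F->R->D->L->B->refl->E->L'->H->R'->D->plug->D
Char 10 ('A'): step: R->7, L=6; A->plug->A->R->D->L->B->refl->E->L'->H->R'->H->plug->H
Char 11 ('B'): step: R->0, L->7 (L advanced); B->plug->B->R->F->L->C->refl->H->L'->A->R'->E->plug->G
Char 12 ('A'): step: R->1, L=7; A->plug->A->R->E->L->B->refl->E->L'->B->R'->G->plug->E
Final: ciphertext=GEFFDFFFDHGE, RIGHT=1, LEFT=7

Answer: GEFFDFFFDHGE 1 7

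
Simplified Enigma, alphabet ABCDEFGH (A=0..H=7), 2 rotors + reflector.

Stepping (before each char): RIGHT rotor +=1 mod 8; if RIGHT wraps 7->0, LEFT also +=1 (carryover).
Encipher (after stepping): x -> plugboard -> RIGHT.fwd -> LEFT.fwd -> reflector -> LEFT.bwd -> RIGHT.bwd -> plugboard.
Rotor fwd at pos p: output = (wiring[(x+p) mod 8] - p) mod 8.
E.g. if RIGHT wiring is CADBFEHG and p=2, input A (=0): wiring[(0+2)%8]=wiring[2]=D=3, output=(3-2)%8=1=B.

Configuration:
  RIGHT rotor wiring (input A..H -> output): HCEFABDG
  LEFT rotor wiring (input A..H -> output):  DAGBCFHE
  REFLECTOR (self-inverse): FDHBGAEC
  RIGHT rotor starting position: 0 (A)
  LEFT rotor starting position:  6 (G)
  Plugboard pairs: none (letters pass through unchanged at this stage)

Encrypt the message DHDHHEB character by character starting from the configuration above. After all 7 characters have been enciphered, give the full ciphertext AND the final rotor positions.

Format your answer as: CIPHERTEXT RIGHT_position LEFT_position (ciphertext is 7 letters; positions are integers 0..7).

Char 1 ('D'): step: R->1, L=6; D->plug->D->R->H->L->H->refl->C->L'->D->R'->B->plug->B
Char 2 ('H'): step: R->2, L=6; H->plug->H->R->A->L->B->refl->D->L'->F->R'->G->plug->G
Char 3 ('D'): step: R->3, L=6; D->plug->D->R->A->L->B->refl->D->L'->F->R'->B->plug->B
Char 4 ('H'): step: R->4, L=6; H->plug->H->R->B->L->G->refl->E->L'->G->R'->F->plug->F
Char 5 ('H'): step: R->5, L=6; H->plug->H->R->D->L->C->refl->H->L'->H->R'->F->plug->F
Char 6 ('E'): step: R->6, L=6; E->plug->E->R->G->L->E->refl->G->L'->B->R'->C->plug->C
Char 7 ('B'): step: R->7, L=6; B->plug->B->R->A->L->B->refl->D->L'->F->R'->D->plug->D
Final: ciphertext=BGBFFCD, RIGHT=7, LEFT=6

Answer: BGBFFCD 7 6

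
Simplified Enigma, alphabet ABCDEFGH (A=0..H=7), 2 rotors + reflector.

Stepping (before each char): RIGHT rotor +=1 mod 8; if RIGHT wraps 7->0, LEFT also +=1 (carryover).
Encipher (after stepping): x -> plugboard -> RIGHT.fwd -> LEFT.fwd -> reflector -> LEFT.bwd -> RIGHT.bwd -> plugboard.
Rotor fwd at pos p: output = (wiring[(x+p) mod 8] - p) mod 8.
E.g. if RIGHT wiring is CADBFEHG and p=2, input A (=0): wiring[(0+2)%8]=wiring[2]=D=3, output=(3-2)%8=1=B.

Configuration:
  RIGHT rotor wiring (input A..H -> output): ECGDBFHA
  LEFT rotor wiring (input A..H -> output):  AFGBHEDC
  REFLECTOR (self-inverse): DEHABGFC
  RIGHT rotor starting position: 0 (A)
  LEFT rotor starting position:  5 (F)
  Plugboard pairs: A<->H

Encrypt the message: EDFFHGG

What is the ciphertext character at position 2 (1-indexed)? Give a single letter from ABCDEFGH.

Char 1 ('E'): step: R->1, L=5; E->plug->E->R->E->L->A->refl->D->L'->D->R'->H->plug->A
Char 2 ('D'): step: R->2, L=5; D->plug->D->R->D->L->D->refl->A->L'->E->R'->A->plug->H

H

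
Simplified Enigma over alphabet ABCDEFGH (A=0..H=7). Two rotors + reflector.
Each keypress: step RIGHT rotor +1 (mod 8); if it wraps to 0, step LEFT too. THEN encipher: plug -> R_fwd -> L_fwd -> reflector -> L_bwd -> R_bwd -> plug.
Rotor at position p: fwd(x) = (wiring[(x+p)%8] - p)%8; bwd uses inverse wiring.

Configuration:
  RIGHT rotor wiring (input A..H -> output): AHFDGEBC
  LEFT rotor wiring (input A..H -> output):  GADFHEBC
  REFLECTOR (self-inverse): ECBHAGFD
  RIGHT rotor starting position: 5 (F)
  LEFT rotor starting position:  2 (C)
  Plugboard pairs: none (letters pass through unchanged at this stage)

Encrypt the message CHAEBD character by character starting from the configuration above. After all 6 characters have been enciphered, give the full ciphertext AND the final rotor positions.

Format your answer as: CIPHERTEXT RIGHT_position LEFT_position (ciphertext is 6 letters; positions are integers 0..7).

Char 1 ('C'): step: R->6, L=2; C->plug->C->R->C->L->F->refl->G->L'->H->R'->E->plug->E
Char 2 ('H'): step: R->7, L=2; H->plug->H->R->C->L->F->refl->G->L'->H->R'->F->plug->F
Char 3 ('A'): step: R->0, L->3 (L advanced); A->plug->A->R->A->L->C->refl->B->L'->C->R'->H->plug->H
Char 4 ('E'): step: R->1, L=3; E->plug->E->R->D->L->G->refl->F->L'->G->R'->A->plug->A
Char 5 ('B'): step: R->2, L=3; B->plug->B->R->B->L->E->refl->A->L'->H->R'->E->plug->E
Char 6 ('D'): step: R->3, L=3; D->plug->D->R->G->L->F->refl->G->L'->D->R'->B->plug->B
Final: ciphertext=EFHAEB, RIGHT=3, LEFT=3

Answer: EFHAEB 3 3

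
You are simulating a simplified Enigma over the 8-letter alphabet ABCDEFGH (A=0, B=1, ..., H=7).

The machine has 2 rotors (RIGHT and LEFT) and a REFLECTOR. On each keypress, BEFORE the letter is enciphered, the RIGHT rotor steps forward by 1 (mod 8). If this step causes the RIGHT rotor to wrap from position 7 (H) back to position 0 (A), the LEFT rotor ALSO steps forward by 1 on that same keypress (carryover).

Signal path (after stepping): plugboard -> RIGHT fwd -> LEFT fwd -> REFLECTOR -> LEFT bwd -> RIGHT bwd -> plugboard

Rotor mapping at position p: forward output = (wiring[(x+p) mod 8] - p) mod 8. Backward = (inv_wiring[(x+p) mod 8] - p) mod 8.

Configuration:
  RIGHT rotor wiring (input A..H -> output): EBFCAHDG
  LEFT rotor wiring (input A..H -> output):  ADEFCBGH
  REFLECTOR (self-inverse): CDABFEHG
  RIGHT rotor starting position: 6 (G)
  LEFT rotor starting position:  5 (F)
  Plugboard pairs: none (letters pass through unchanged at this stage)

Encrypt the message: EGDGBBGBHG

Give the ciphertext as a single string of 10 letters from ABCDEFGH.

Char 1 ('E'): step: R->7, L=5; E->plug->E->R->D->L->D->refl->B->L'->B->R'->F->plug->F
Char 2 ('G'): step: R->0, L->6 (L advanced); G->plug->G->R->D->L->F->refl->E->L'->G->R'->H->plug->H
Char 3 ('D'): step: R->1, L=6; D->plug->D->R->H->L->D->refl->B->L'->B->R'->C->plug->C
Char 4 ('G'): step: R->2, L=6; G->plug->G->R->C->L->C->refl->A->L'->A->R'->B->plug->B
Char 5 ('B'): step: R->3, L=6; B->plug->B->R->F->L->H->refl->G->L'->E->R'->C->plug->C
Char 6 ('B'): step: R->4, L=6; B->plug->B->R->D->L->F->refl->E->L'->G->R'->H->plug->H
Char 7 ('G'): step: R->5, L=6; G->plug->G->R->F->L->H->refl->G->L'->E->R'->E->plug->E
Char 8 ('B'): step: R->6, L=6; B->plug->B->R->A->L->A->refl->C->L'->C->R'->G->plug->G
Char 9 ('H'): step: R->7, L=6; H->plug->H->R->E->L->G->refl->H->L'->F->R'->B->plug->B
Char 10 ('G'): step: R->0, L->7 (L advanced); G->plug->G->R->D->L->F->refl->E->L'->C->R'->D->plug->D

Answer: FHCBCHEGBD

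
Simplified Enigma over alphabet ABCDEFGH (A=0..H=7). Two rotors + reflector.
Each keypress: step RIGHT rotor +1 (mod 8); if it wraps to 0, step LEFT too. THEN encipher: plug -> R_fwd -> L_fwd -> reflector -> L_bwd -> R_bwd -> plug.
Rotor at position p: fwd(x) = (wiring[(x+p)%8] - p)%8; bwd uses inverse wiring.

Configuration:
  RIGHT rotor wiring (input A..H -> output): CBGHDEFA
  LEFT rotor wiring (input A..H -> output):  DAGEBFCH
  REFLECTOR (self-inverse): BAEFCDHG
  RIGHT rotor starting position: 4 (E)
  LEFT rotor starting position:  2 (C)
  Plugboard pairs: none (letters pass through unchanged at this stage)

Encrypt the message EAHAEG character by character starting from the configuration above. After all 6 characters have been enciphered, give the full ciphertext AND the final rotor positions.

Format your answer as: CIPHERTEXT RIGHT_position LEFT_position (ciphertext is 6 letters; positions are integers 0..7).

Answer: HBFFHB 2 3

Derivation:
Char 1 ('E'): step: R->5, L=2; E->plug->E->R->E->L->A->refl->B->L'->G->R'->H->plug->H
Char 2 ('A'): step: R->6, L=2; A->plug->A->R->H->L->G->refl->H->L'->C->R'->B->plug->B
Char 3 ('H'): step: R->7, L=2; H->plug->H->R->G->L->B->refl->A->L'->E->R'->F->plug->F
Char 4 ('A'): step: R->0, L->3 (L advanced); A->plug->A->R->C->L->C->refl->E->L'->E->R'->F->plug->F
Char 5 ('E'): step: R->1, L=3; E->plug->E->R->D->L->H->refl->G->L'->B->R'->H->plug->H
Char 6 ('G'): step: R->2, L=3; G->plug->G->R->A->L->B->refl->A->L'->F->R'->B->plug->B
Final: ciphertext=HBFFHB, RIGHT=2, LEFT=3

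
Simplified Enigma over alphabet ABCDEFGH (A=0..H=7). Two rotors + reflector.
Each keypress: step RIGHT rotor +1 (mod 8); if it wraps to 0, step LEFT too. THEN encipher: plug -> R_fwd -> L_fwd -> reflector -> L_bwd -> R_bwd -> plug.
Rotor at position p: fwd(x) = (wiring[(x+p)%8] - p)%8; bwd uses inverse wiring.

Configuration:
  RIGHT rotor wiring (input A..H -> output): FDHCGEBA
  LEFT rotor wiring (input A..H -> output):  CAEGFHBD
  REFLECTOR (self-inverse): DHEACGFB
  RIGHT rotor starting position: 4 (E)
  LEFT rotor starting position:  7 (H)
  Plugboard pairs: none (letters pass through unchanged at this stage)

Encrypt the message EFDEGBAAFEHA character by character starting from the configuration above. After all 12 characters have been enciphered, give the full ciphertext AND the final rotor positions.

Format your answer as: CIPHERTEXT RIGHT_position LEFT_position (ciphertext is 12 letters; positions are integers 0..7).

Char 1 ('E'): step: R->5, L=7; E->plug->E->R->G->L->A->refl->D->L'->B->R'->H->plug->H
Char 2 ('F'): step: R->6, L=7; F->plug->F->R->E->L->H->refl->B->L'->C->R'->B->plug->B
Char 3 ('D'): step: R->7, L=7; D->plug->D->R->A->L->E->refl->C->L'->H->R'->F->plug->F
Char 4 ('E'): step: R->0, L->0 (L advanced); E->plug->E->R->G->L->B->refl->H->L'->F->R'->A->plug->A
Char 5 ('G'): step: R->1, L=0; G->plug->G->R->H->L->D->refl->A->L'->B->R'->C->plug->C
Char 6 ('B'): step: R->2, L=0; B->plug->B->R->A->L->C->refl->E->L'->C->R'->D->plug->D
Char 7 ('A'): step: R->3, L=0; A->plug->A->R->H->L->D->refl->A->L'->B->R'->C->plug->C
Char 8 ('A'): step: R->4, L=0; A->plug->A->R->C->L->E->refl->C->L'->A->R'->B->plug->B
Char 9 ('F'): step: R->5, L=0; F->plug->F->R->C->L->E->refl->C->L'->A->R'->D->plug->D
Char 10 ('E'): step: R->6, L=0; E->plug->E->R->B->L->A->refl->D->L'->H->R'->C->plug->C
Char 11 ('H'): step: R->7, L=0; H->plug->H->R->C->L->E->refl->C->L'->A->R'->D->plug->D
Char 12 ('A'): step: R->0, L->1 (L advanced); A->plug->A->R->F->L->A->refl->D->L'->B->R'->G->plug->G
Final: ciphertext=HBFACDCBDCDG, RIGHT=0, LEFT=1

Answer: HBFACDCBDCDG 0 1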